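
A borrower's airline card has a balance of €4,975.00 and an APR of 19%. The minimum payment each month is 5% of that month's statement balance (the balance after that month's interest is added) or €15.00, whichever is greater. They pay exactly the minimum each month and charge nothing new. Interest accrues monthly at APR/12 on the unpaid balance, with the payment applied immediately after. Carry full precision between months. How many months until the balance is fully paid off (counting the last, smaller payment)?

Monthly rate r = 19%/12 = 1.58333% = 0.0158333.
While 5% of the post-interest balance exceeds €15.00, each month B ← (B·(1+r))·(1 − 0.05), i.e. B shrinks by the factor (1+r)·0.95 = 0.96504.
This holds for months 1–80. Entering month 81 the balance is €288.72; 5% of the post-interest balance is now below €15.00, so the flat €15.00 minimum applies from here.
From month 81 a fixed €15.00 at rate r clears €288.72 in 24 more payments. Total: 80 + 24 = 104 months.

104 months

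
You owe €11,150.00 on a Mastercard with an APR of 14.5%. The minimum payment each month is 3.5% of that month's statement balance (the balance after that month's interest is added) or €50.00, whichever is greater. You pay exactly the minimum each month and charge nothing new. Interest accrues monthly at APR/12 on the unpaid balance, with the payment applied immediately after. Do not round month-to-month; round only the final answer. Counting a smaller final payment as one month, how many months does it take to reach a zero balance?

123 months

Monthly rate r = 14.5%/12 = 1.20833% = 0.0120833.
While 3.5% of the post-interest balance exceeds €50.00, each month B ← (B·(1+r))·(1 − 0.035), i.e. B shrinks by the factor (1+r)·0.965 = 0.97666.
This holds for months 1–88. Entering month 89 the balance is €1,395.44; 3.5% of the post-interest balance is now below €50.00, so the flat €50.00 minimum applies from here.
From month 89 a fixed €50.00 at rate r clears €1,395.44 in 35 more payments. Total: 88 + 35 = 123 months.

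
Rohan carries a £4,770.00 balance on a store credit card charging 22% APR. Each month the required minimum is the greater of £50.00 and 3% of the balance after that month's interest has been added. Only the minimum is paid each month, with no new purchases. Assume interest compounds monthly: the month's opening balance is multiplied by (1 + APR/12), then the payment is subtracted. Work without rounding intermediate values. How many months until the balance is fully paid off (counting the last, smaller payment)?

Monthly rate r = 22%/12 = 1.83333% = 0.0183333.
While 3% of the post-interest balance exceeds £50.00, each month B ← (B·(1+r))·(1 − 0.03), i.e. B shrinks by the factor (1+r)·0.97 = 0.98778.
This holds for months 1–88. Entering month 89 the balance is £1,617.14; 3% of the post-interest balance is now below £50.00, so the flat £50.00 minimum applies from here.
From month 89 a fixed £50.00 at rate r clears £1,617.14 in 50 more payments. Total: 88 + 50 = 138 months.

138 months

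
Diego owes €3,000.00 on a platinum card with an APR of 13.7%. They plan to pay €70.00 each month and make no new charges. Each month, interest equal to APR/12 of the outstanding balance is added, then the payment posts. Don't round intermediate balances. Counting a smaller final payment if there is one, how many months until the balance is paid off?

60 months

Monthly rate r = 13.7%/12 = 1.14167% = 0.0114167.
Recurrence: B ← B·(1+r) − €70.00.
Month 1: interest €34.25; balance after payment €2,964.25.
Month 2: interest €33.84; balance after payment €2,928.09.
Closed form: n = −ln(1 − rB₀/P)/ln(1+r) = −ln(0.51071)/ln(1.01142) ≈ 59.192, so the balance reaches zero during payment 60.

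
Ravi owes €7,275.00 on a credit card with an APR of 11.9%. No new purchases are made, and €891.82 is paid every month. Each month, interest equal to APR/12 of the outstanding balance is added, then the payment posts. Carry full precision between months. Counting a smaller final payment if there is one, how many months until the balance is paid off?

9 months

Monthly rate r = 11.9%/12 = 0.991667% = 0.00991667.
Recurrence: B ← B·(1+r) − €891.82.
Month 1: interest €72.14; balance after payment €6,455.32.
Month 2: interest €64.02; balance after payment €5,627.52.
Closed form: n = −ln(1 − rB₀/P)/ln(1+r) = −ln(0.91911)/ln(1.00992) ≈ 8.548, so the balance reaches zero during payment 9.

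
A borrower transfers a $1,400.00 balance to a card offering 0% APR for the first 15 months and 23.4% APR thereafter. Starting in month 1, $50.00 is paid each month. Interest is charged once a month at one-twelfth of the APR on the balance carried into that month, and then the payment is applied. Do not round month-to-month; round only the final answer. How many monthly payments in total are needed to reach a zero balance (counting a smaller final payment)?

31 months

Promo months 1–15 at r₀ = 0%/12 = 0; months 16+ at r₁ = 23.4%/12 = 0.0195.
After month 15 (no interest yet): B = $1,400.00 − 15·$50.00 = $650.00.
Then at r₁ with $50.00/mo: n₂ = −ln(1 − r₁·B/P)/ln(1+r₁) ≈ 15.14 → 16 more payments.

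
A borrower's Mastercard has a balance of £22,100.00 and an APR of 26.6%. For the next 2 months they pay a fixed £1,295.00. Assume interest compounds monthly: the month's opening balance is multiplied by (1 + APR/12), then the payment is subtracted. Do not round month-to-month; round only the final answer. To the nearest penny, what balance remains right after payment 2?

£20,471.92

Monthly rate r = 26.6%/12 = 2.21667% = 0.0221667.
Each month: B ← B·(1+r) − £1,295.00.
Month 1: interest £489.88; balance after payment £21,294.88.
Month 2: interest £472.04; balance after payment £20,471.92.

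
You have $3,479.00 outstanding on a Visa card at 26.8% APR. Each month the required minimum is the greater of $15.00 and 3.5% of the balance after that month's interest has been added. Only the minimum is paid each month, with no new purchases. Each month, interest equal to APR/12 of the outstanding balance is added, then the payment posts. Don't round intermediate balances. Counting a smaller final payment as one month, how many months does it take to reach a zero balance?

201 months

Monthly rate r = 26.8%/12 = 2.23333% = 0.0223333.
While 3.5% of the post-interest balance exceeds $15.00, each month B ← (B·(1+r))·(1 − 0.035), i.e. B shrinks by the factor (1+r)·0.965 = 0.98655.
This holds for months 1–157. Entering month 158 the balance is $415.21; 3.5% of the post-interest balance is now below $15.00, so the flat $15.00 minimum applies from here.
From month 158 a fixed $15.00 at rate r clears $415.21 in 44 more payments. Total: 157 + 44 = 201 months.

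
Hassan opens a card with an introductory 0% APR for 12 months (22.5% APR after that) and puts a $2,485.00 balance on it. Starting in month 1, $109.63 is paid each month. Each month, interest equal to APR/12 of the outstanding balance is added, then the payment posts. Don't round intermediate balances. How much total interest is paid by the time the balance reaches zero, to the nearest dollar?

Promo months 1–12 at r₀ = 0%/12 = 0; months 13+ at r₁ = 22.5%/12 = 0.01875.
After month 12 (no interest yet): B = $2,485.00 − 12·$109.63 = $1,169.44.
Then at r₁ with $109.63/mo: n₂ = −ln(1 − r₁·B/P)/ln(1+r₁) ≈ 12.01 → 13 more payments.
Total paid = 24·$109.63 + $1.42 = $2,632.54; interest = $2,632.54 − $2,485.00 = $147.54.

$148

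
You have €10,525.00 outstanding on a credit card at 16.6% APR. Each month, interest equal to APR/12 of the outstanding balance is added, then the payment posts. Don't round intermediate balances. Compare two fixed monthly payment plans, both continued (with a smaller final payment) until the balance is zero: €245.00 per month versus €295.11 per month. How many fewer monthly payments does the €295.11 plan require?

16 fewer payments

Monthly rate r = 16.6%/12 = 1.38333% = 0.0138333.
At €245.00/mo: n = ⌈−ln(1 − rB₀/P)/ln(1+r)⌉ = 66 payments (last €161.94); total interest = total paid − €10,525.00 = €5,561.94.
At €295.11/mo: 50 payments (last €145.91); total interest €4,081.30.
Payments saved = 66 − 50 = 16.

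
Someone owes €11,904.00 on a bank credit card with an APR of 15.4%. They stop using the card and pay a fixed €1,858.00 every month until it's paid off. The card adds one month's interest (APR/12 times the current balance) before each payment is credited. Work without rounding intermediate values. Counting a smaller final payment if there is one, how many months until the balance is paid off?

7 months

Monthly rate r = 15.4%/12 = 1.28333% = 0.0128333.
Recurrence: B ← B·(1+r) − €1,858.00.
Month 1: interest €152.77; balance after payment €10,198.77.
Month 2: interest €130.88; balance after payment €8,471.65.
Closed form: n = −ln(1 − rB₀/P)/ln(1+r) = −ln(0.91778)/ln(1.01283) ≈ 6.728, so the balance reaches zero during payment 7.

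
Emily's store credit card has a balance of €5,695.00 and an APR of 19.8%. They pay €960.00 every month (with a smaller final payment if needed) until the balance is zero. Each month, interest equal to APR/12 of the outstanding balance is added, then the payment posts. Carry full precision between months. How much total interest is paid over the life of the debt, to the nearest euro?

Monthly rate r = 19.8%/12 = 1.65% = 0.0165.
Payoff takes n = ⌈−ln(1 − rB₀/P)/ln(1+r)⌉ = ⌈6.294⌉ = 7 payments; the last is €284.30.
Total paid = 6·€960.00 + €284.30 = €6,044.30.
Total interest = total paid − principal = €6,044.30 − €5,695.00 = €349.30.

€349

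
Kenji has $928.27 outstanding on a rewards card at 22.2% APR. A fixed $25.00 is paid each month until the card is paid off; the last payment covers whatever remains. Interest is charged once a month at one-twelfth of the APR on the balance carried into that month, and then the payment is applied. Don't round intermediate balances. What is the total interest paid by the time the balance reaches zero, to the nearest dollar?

$656

Monthly rate r = 22.2%/12 = 1.85% = 0.0185.
Payoff takes n = ⌈−ln(1 − rB₀/P)/ln(1+r)⌉ = ⌈63.352⌉ = 64 payments; the last is $8.84.
Total paid = 63·$25.00 + $8.84 = $1,583.84.
Total interest = total paid − principal = $1,583.84 − $928.27 = $655.57.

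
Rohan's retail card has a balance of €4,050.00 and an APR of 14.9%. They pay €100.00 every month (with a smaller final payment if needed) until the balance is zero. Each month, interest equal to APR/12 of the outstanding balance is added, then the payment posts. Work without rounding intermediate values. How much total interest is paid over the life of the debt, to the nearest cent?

Monthly rate r = 14.9%/12 = 1.24167% = 0.0124167.
Payoff takes n = ⌈−ln(1 − rB₀/P)/ln(1+r)⌉ = ⌈56.637⌉ = 57 payments; the last is €63.85.
Total paid = 56·€100.00 + €63.85 = €5,663.85.
Total interest = total paid − principal = €5,663.85 − €4,050.00 = €1,613.85.

€1,613.85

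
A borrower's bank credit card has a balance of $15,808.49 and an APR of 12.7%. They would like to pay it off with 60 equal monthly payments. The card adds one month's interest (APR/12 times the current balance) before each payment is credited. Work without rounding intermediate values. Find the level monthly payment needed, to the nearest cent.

Monthly rate r = 12.7%/12 = 1.05833% = 0.0105833.
Level-payment amortization: P = B₀·r / (1 − (1+r)^(−n)) = 15808.49·0.0105833 / (1 − 1.01058^(−60)).
Denominator 1 − (1+r)^(−60) = 0.46829333.
P = 167.307 / 0.46829333 ≈ 357.27.

$357.27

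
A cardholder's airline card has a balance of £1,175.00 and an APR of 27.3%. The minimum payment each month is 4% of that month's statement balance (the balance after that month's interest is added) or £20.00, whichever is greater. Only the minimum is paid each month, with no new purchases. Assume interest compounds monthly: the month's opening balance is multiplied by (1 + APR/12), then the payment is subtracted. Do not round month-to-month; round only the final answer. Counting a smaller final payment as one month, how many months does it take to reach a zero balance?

84 months

Monthly rate r = 27.3%/12 = 2.275% = 0.02275.
While 4% of the post-interest balance exceeds £20.00, each month B ← (B·(1+r))·(1 − 0.04), i.e. B shrinks by the factor (1+r)·0.96 = 0.98184.
This holds for months 1–48. Entering month 49 the balance is £487.52; 4% of the post-interest balance is now below £20.00, so the flat £20.00 minimum applies from here.
From month 49 a fixed £20.00 at rate r clears £487.52 in 36 more payments. Total: 48 + 36 = 84 months.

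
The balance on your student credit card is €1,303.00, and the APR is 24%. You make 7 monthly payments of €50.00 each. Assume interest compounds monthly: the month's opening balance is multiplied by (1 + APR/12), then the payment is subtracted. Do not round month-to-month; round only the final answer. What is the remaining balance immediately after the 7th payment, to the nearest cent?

Monthly rate r = 24%/12 = 2% = 0.02.
Each month: B ← B·(1+r) − €50.00.
Month 1: interest €26.06; balance after payment €1,279.06.
Month 2: interest €25.58; balance after payment €1,254.64.
Month 3: interest €25.09; balance after payment €1,229.73.
Month 4: interest €24.59; balance after payment €1,204.33.
Month 5: interest €24.09; balance after payment €1,178.42.
Month 6: interest €23.57; balance after payment €1,151.98.
Month 7: interest €23.04; balance after payment €1,125.02.

€1,125.02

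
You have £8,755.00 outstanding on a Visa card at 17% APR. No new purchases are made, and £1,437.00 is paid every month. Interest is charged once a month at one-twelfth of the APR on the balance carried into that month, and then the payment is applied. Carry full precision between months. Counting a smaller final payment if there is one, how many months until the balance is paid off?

Monthly rate r = 17%/12 = 1.41667% = 0.0141667.
Recurrence: B ← B·(1+r) − £1,437.00.
Month 1: interest £124.03; balance after payment £7,442.03.
Month 2: interest £105.43; balance after payment £6,110.46.
Closed form: n = −ln(1 − rB₀/P)/ln(1+r) = −ln(0.91369)/ln(1.01417) ≈ 6.417, so the balance reaches zero during payment 7.

7 months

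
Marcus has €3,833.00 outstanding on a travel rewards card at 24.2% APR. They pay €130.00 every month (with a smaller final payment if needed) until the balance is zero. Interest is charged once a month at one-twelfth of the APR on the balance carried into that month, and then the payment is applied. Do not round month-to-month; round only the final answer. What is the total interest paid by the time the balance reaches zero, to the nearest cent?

Monthly rate r = 24.2%/12 = 2.01667% = 0.0201667.
Payoff takes n = ⌈−ln(1 − rB₀/P)/ln(1+r)⌉ = ⌈45.222⌉ = 46 payments; the last is €29.04.
Total paid = 45·€130.00 + €29.04 = €5,879.04.
Total interest = total paid − principal = €5,879.04 − €3,833.00 = €2,046.04.

€2,046.04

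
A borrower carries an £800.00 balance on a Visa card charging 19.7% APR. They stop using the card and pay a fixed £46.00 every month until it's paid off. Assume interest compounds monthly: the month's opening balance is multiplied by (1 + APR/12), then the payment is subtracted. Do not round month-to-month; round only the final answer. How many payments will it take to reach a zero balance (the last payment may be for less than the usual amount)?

21 months

Monthly rate r = 19.7%/12 = 1.64167% = 0.0164167.
Recurrence: B ← B·(1+r) − £46.00.
Month 1: interest £13.13; balance after payment £767.13.
Month 2: interest £12.59; balance after payment £733.73.
Closed form: n = −ln(1 − rB₀/P)/ln(1+r) = −ln(0.71449)/ln(1.01642) ≈ 20.646, so the balance reaches zero during payment 21.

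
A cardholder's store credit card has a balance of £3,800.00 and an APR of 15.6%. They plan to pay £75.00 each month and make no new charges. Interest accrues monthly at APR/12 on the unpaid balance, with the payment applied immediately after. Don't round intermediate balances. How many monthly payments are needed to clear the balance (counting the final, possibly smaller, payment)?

84 months

Monthly rate r = 15.6%/12 = 1.3% = 0.013.
Recurrence: B ← B·(1+r) − £75.00.
Month 1: interest £49.40; balance after payment £3,774.40.
Month 2: interest £49.07; balance after payment £3,748.47.
Closed form: n = −ln(1 − rB₀/P)/ln(1+r) = −ln(0.34133)/ln(1.013) ≈ 83.221, so the balance reaches zero during payment 84.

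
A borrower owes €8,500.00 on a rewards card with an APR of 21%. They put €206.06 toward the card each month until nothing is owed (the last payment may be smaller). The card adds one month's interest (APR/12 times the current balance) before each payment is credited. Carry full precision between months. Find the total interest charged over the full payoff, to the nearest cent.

€6,699.98

Monthly rate r = 21%/12 = 1.75% = 0.0175.
Payoff takes n = ⌈−ln(1 − rB₀/P)/ln(1+r)⌉ = ⌈73.763⌉ = 74 payments; the last is €157.60.
Total paid = 73·€206.06 + €157.60 = €15,199.98.
Total interest = total paid − principal = €15,199.98 − €8,500.00 = €6,699.98.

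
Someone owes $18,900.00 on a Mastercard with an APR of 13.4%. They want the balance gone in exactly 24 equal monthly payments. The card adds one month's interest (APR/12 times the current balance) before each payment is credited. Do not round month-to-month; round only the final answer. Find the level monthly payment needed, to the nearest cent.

Monthly rate r = 13.4%/12 = 1.11667% = 0.0111667.
Level-payment amortization: P = B₀·r / (1 − (1+r)^(−n)) = 18900.00·0.0111667 / (1 − 1.01117^(−24)).
Denominator 1 − (1+r)^(−24) = 0.233955268.
P = 211.05 / 0.233955268 ≈ 902.10.

$902.10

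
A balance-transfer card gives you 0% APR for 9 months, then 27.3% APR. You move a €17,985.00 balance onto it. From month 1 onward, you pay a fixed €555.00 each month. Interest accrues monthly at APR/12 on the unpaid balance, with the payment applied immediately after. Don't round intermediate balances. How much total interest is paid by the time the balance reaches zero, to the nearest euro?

Promo months 1–9 at r₀ = 0%/12 = 0; months 10+ at r₁ = 27.3%/12 = 0.02275.
After month 9 (no interest yet): B = €17,985.00 − 9·€555.00 = €12,990.00.
Then at r₁ with €555.00/mo: n₂ = −ln(1 − r₁·B/P)/ln(1+r₁) ≈ 33.80 → 34 more payments.
Total paid = 42·€555.00 + €444.13 = €23,754.13; interest = €23,754.13 − €17,985.00 = €5,769.13.

€5,769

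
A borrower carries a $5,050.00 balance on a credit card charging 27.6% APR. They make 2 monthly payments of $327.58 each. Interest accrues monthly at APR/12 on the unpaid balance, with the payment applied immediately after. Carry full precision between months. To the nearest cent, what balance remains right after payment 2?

Monthly rate r = 27.6%/12 = 2.3% = 0.023.
Each month: B ← B·(1+r) − $327.58.
Month 1: interest $116.15; balance after payment $4,838.57.
Month 2: interest $111.29; balance after payment $4,622.28.

$4,622.28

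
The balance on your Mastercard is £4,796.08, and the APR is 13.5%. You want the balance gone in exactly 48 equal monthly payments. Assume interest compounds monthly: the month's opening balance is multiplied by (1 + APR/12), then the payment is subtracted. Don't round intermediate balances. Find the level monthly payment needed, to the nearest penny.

Monthly rate r = 13.5%/12 = 1.125% = 0.01125.
Level-payment amortization: P = B₀·r / (1 − (1+r)^(−n)) = 4796.08·0.01125 / (1 − 1.01125^(−48)).
Denominator 1 − (1+r)^(−48) = 0.415492163.
P = 53.9559 / 0.415492163 ≈ 129.86.

£129.86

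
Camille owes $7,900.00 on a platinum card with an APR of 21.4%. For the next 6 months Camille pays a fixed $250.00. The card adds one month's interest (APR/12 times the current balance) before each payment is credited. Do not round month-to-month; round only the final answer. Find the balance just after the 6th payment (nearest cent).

Monthly rate r = 21.4%/12 = 1.78333% = 0.0178333.
Each month: B ← B·(1+r) − $250.00.
Month 1: interest $140.88; balance after payment $7,790.88.
Month 2: interest $138.94; balance after payment $7,679.82.
Month 3: interest $136.96; balance after payment $7,566.78.
Month 4: interest $134.94; balance after payment $7,451.72.
Month 5: interest $132.89; balance after payment $7,334.61.
Month 6: interest $130.80; balance after payment $7,215.41.

$7,215.41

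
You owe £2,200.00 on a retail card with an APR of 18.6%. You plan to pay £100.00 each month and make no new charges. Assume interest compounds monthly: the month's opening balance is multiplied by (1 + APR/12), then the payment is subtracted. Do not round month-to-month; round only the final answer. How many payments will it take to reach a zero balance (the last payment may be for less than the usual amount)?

Monthly rate r = 18.6%/12 = 1.55% = 0.0155.
Recurrence: B ← B·(1+r) − £100.00.
Month 1: interest £34.10; balance after payment £2,134.10.
Month 2: interest £33.08; balance after payment £2,067.18.
Closed form: n = −ln(1 − rB₀/P)/ln(1+r) = −ln(0.659)/ln(1.0155) ≈ 27.113, so the balance reaches zero during payment 28.

28 months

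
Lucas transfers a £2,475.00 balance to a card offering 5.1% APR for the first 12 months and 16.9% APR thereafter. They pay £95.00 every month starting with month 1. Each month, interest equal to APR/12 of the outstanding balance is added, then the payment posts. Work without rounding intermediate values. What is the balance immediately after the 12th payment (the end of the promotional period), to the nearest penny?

Promo months 1–12 at r₀ = 5.1%/12 = 0.00425; months 13+ at r₁ = 16.9%/12 = 0.0140833.
After month 12: iterate B ← B·(1+r₀) − £95.00 for 12 months → £1,437.19.

£1,437.19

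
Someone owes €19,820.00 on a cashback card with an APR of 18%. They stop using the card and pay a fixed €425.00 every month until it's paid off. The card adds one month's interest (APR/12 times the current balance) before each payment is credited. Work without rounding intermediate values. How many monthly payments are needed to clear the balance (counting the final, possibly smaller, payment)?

81 payments

Monthly rate r = 18%/12 = 1.5% = 0.015.
Recurrence: B ← B·(1+r) − €425.00.
Month 1: interest €297.30; balance after payment €19,692.30.
Month 2: interest €295.38; balance after payment €19,562.68.
Closed form: n = −ln(1 − rB₀/P)/ln(1+r) = −ln(0.30047)/ln(1.015) ≈ 80.760, so the balance reaches zero during payment 81.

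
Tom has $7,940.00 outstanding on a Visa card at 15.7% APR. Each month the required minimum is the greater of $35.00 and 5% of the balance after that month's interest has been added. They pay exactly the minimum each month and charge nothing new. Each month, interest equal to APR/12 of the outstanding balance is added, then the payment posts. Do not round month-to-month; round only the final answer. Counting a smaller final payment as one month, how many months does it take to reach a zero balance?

Monthly rate r = 15.7%/12 = 1.30833% = 0.0130833.
While 5% of the post-interest balance exceeds $35.00, each month B ← (B·(1+r))·(1 − 0.05), i.e. B shrinks by the factor (1+r)·0.95 = 0.96243.
This holds for months 1–64. Entering month 65 the balance is $684.58; 5% of the post-interest balance is now below $35.00, so the flat $35.00 minimum applies from here.
From month 65 a fixed $35.00 at rate r clears $684.58 in 23 more payments. Total: 64 + 23 = 87 months.

87 months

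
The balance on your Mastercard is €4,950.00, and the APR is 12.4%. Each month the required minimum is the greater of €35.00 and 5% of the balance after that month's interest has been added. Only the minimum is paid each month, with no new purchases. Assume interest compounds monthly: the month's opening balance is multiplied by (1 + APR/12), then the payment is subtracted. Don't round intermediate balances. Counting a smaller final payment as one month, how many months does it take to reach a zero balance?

Monthly rate r = 12.4%/12 = 1.03333% = 0.0103333.
While 5% of the post-interest balance exceeds €35.00, each month B ← (B·(1+r))·(1 − 0.05), i.e. B shrinks by the factor (1+r)·0.95 = 0.95982.
This holds for months 1–48. Entering month 49 the balance is €691.26; 5% of the post-interest balance is now below €35.00, so the flat €35.00 minimum applies from here.
From month 49 a fixed €35.00 at rate r clears €691.26 in 23 more payments. Total: 48 + 23 = 71 months.

71 months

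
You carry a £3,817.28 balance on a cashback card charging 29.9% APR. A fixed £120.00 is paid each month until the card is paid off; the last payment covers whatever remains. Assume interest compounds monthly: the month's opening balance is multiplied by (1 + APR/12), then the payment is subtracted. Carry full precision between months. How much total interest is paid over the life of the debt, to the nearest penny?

Monthly rate r = 29.9%/12 = 2.49167% = 0.0249167.
Payoff takes n = ⌈−ln(1 − rB₀/P)/ln(1+r)⌉ = ⌈63.921⌉ = 64 payments; the last is £110.64.
Total paid = 63·£120.00 + £110.64 = £7,670.64.
Total interest = total paid − principal = £7,670.64 − £3,817.28 = £3,853.36.

£3,853.36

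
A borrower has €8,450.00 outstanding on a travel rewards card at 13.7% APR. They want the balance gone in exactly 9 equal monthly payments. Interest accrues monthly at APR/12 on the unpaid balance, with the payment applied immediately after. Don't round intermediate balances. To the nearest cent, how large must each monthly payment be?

Monthly rate r = 13.7%/12 = 1.14167% = 0.0114167.
Level-payment amortization: P = B₀·r / (1 − (1+r)^(−n)) = 8450.00·0.0114167 / (1 − 1.01142^(−9)).
Denominator 1 − (1+r)^(−9) = 0.0971220498.
P = 96.4708 / 0.0971220498 ≈ 993.29.

€993.29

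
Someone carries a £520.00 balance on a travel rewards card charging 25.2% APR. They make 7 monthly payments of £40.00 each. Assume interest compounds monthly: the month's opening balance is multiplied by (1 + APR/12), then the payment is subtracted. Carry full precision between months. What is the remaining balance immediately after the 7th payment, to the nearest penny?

£303.16

Monthly rate r = 25.2%/12 = 2.1% = 0.021.
Each month: B ← B·(1+r) − £40.00.
Month 1: interest £10.92; balance after payment £490.92.
Month 2: interest £10.31; balance after payment £461.23.
Month 3: interest £9.69; balance after payment £430.92.
Month 4: interest £9.05; balance after payment £399.96.
Month 5: interest £8.40; balance after payment £368.36.
Month 6: interest £7.74; balance after payment £336.10.
Month 7: interest £7.06; balance after payment £303.16.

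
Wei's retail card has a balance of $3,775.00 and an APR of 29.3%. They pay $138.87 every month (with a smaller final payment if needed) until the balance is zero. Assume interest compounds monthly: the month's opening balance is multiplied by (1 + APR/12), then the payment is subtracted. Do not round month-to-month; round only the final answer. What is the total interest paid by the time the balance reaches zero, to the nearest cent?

Monthly rate r = 29.3%/12 = 2.44167% = 0.0244167.
Payoff takes n = ⌈−ln(1 − rB₀/P)/ln(1+r)⌉ = ⌈45.178⌉ = 46 payments; the last is $25.03.
Total paid = 45·$138.87 + $25.03 = $6,274.18.
Total interest = total paid − principal = $6,274.18 − $3,775.00 = $2,499.18.

$2,499.18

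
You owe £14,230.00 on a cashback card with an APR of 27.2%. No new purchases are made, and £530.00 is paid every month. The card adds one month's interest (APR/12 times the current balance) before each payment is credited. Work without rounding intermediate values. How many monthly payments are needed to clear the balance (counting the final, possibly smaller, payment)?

42 months

Monthly rate r = 27.2%/12 = 2.26667% = 0.0226667.
Recurrence: B ← B·(1+r) − £530.00.
Month 1: interest £322.55; balance after payment £14,022.55.
Month 2: interest £317.84; balance after payment £13,810.39.
Closed form: n = −ln(1 − rB₀/P)/ln(1+r) = −ln(0.39142)/ln(1.02267) ≈ 41.848, so the balance reaches zero during payment 42.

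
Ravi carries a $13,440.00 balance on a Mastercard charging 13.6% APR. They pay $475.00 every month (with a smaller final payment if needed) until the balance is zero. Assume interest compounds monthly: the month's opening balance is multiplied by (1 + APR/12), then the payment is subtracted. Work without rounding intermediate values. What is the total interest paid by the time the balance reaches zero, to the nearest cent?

Monthly rate r = 13.6%/12 = 1.13333% = 0.0113333.
Payoff takes n = ⌈−ln(1 − rB₀/P)/ln(1+r)⌉ = ⌈34.309⌉ = 35 payments; the last is $147.57.
Total paid = 34·$475.00 + $147.57 = $16,297.57.
Total interest = total paid − principal = $16,297.57 − $13,440.00 = $2,857.57.

$2,857.57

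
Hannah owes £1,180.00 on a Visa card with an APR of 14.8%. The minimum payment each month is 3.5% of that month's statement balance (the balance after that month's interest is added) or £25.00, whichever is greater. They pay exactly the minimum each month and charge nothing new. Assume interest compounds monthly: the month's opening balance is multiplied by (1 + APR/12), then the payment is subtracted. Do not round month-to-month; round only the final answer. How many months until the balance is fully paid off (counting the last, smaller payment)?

Monthly rate r = 14.8%/12 = 1.23333% = 0.0123333.
While 3.5% of the post-interest balance exceeds £25.00, each month B ← (B·(1+r))·(1 − 0.035), i.e. B shrinks by the factor (1+r)·0.965 = 0.9769.
This holds for months 1–23. Entering month 24 the balance is £689.37; 3.5% of the post-interest balance is now below £25.00, so the flat £25.00 minimum applies from here.
From month 24 a fixed £25.00 at rate r clears £689.37 in 34 more payments. Total: 23 + 34 = 57 months.

57 months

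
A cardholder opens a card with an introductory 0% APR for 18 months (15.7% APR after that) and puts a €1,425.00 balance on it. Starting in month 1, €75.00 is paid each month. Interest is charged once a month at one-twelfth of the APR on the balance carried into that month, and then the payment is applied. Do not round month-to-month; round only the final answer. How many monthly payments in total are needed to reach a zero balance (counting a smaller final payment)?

20 months

Promo months 1–18 at r₀ = 0%/12 = 0; months 19+ at r₁ = 15.7%/12 = 0.0130833.
After month 18 (no interest yet): B = €1,425.00 − 18·€75.00 = €75.00.
Then at r₁ with €75.00/mo: n₂ = −ln(1 − r₁·B/P)/ln(1+r₁) ≈ 1.01 → 2 more payments.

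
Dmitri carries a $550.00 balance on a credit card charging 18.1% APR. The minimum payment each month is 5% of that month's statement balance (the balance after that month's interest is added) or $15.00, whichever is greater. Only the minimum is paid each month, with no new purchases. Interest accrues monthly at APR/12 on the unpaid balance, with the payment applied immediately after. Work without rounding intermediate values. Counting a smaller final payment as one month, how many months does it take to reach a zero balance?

Monthly rate r = 18.1%/12 = 1.50833% = 0.0150833.
While 5% of the post-interest balance exceeds $15.00, each month B ← (B·(1+r))·(1 − 0.05), i.e. B shrinks by the factor (1+r)·0.95 = 0.96433.
This holds for months 1–18. Entering month 19 the balance is $286.03; 5% of the post-interest balance is now below $15.00, so the flat $15.00 minimum applies from here.
From month 19 a fixed $15.00 at rate r clears $286.03 in 23 more payments. Total: 18 + 23 = 41 months.

41 months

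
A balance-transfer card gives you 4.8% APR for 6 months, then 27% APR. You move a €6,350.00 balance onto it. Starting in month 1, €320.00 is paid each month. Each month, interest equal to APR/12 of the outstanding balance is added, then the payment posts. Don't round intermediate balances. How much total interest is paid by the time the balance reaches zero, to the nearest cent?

€1,137.42

Promo months 1–6 at r₀ = 4.8%/12 = 0.004; months 7+ at r₁ = 27%/12 = 0.0225.
After month 6: iterate B ← B·(1+r₀) − €320.00 for 6 months → €4,564.63.
Then at r₁ with €320.00/mo: n₂ = −ln(1 − r₁·B/P)/ln(1+r₁) ≈ 17.40 → 18 more payments.
Total paid = 23·€320.00 + €127.42 = €7,487.42; interest = €7,487.42 − €6,350.00 = €1,137.42.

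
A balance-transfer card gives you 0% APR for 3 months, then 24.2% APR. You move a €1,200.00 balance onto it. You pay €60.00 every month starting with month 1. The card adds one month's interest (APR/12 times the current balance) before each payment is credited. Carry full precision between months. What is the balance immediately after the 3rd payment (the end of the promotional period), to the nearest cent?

€1,020.00

Promo months 1–3 at r₀ = 0%/12 = 0; months 4+ at r₁ = 24.2%/12 = 0.0201667.
After month 3 (no interest yet): B = €1,200.00 − 3·€60.00 = €1,020.00.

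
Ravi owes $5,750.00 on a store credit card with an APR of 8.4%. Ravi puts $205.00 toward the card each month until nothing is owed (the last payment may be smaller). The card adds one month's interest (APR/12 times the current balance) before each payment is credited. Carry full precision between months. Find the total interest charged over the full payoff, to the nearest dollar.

$674

Monthly rate r = 8.4%/12 = 0.7% = 0.007.
Payoff takes n = ⌈−ln(1 − rB₀/P)/ln(1+r)⌉ = ⌈31.335⌉ = 32 payments; the last is $68.83.
Total paid = 31·$205.00 + $68.83 = $6,423.83.
Total interest = total paid − principal = $6,423.83 − $5,750.00 = $673.83.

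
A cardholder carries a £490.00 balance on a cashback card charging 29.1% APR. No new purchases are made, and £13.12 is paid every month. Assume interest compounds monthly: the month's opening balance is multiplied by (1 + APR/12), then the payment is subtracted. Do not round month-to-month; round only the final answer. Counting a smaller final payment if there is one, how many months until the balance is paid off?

99 payments

Monthly rate r = 29.1%/12 = 2.425% = 0.02425.
Recurrence: B ← B·(1+r) − £13.12.
Month 1: interest £11.88; balance after payment £488.76.
Month 2: interest £11.85; balance after payment £487.49.
Closed form: n = −ln(1 − rB₀/P)/ln(1+r) = −ln(0.094322)/ln(1.02425) ≈ 98.538, so the balance reaches zero during payment 99.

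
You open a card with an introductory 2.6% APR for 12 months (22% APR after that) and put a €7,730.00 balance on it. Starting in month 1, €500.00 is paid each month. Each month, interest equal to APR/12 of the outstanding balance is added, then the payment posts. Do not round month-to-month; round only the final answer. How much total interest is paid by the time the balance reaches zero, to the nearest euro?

Promo months 1–12 at r₀ = 2.6%/12 = 0.00216667; months 13+ at r₁ = 22%/12 = 0.0183333.
After month 12: iterate B ← B·(1+r₀) − €500.00 for 12 months → €1,861.37.
Then at r₁ with €500.00/mo: n₂ = −ln(1 − r₁·B/P)/ln(1+r₁) ≈ 3.89 → 4 more payments.
Total paid = 15·€500.00 + €446.00 = €7,946.00; interest = €7,946.00 − €7,730.00 = €216.00.

€216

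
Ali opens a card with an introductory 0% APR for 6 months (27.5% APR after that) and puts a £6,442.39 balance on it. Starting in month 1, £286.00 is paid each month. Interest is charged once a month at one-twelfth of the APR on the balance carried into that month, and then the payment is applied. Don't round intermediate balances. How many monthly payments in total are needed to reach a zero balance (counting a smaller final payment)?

Promo months 1–6 at r₀ = 0%/12 = 0; months 7+ at r₁ = 27.5%/12 = 0.0229167.
After month 6 (no interest yet): B = £6,442.39 − 6·£286.00 = £4,726.39.
Then at r₁ with £286.00/mo: n₂ = −ln(1 − r₁·B/P)/ln(1+r₁) ≈ 21.01 → 22 more payments.

28 months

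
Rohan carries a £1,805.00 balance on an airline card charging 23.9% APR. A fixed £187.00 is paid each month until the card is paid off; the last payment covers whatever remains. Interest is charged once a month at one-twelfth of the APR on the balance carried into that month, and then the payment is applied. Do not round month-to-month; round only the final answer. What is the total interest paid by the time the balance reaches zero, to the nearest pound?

£220

Monthly rate r = 23.9%/12 = 1.99167% = 0.0199167.
Payoff takes n = ⌈−ln(1 − rB₀/P)/ln(1+r)⌉ = ⌈10.826⌉ = 11 payments; the last is £154.69.
Total paid = 10·£187.00 + £154.69 = £2,024.69.
Total interest = total paid − principal = £2,024.69 − £1,805.00 = £219.69.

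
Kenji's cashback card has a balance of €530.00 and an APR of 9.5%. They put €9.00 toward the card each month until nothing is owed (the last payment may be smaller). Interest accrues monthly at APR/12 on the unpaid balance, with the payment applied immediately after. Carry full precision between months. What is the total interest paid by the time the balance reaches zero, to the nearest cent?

Monthly rate r = 9.5%/12 = 0.791667% = 0.00791667.
Payoff takes n = ⌈−ln(1 − rB₀/P)/ln(1+r)⌉ = ⌈79.607⌉ = 80 payments; the last is €5.47.
Total paid = 79·€9.00 + €5.47 = €716.47.
Total interest = total paid − principal = €716.47 − €530.00 = €186.47.

€186.47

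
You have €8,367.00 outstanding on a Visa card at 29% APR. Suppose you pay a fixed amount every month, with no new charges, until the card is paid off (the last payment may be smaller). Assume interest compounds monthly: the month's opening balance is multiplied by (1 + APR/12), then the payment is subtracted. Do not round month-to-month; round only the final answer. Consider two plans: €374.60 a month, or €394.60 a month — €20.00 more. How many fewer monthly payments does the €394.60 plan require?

2 fewer payments

Monthly rate r = 29%/12 = 2.41667% = 0.0241667.
At €374.60/mo: n = ⌈−ln(1 − rB₀/P)/ln(1+r)⌉ = 33 payments (last €188.10); total interest = total paid − €8,367.00 = €3,808.30.
At €394.60/mo: 31 payments (last €32.26); total interest €3,503.26.
Payments saved = 33 − 31 = 2.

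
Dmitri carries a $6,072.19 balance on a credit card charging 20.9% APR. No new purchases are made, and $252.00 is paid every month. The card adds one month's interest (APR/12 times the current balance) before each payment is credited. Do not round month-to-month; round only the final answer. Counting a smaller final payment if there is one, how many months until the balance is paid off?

32 months

Monthly rate r = 20.9%/12 = 1.74167% = 0.0174167.
Recurrence: B ← B·(1+r) − $252.00.
Month 1: interest $105.76; balance after payment $5,925.95.
Month 2: interest $103.21; balance after payment $5,777.16.
Closed form: n = −ln(1 − rB₀/P)/ln(1+r) = −ln(0.58033)/ln(1.01742) ≈ 31.515, so the balance reaches zero during payment 32.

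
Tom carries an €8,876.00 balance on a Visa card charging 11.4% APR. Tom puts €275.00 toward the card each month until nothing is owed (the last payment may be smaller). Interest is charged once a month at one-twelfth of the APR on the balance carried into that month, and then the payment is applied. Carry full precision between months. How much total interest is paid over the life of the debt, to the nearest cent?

€1,774.62

Monthly rate r = 11.4%/12 = 0.95% = 0.0095.
Payoff takes n = ⌈−ln(1 − rB₀/P)/ln(1+r)⌉ = ⌈38.729⌉ = 39 payments; the last is €200.62.
Total paid = 38·€275.00 + €200.62 = €10,650.62.
Total interest = total paid − principal = €10,650.62 − €8,876.00 = €1,774.62.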